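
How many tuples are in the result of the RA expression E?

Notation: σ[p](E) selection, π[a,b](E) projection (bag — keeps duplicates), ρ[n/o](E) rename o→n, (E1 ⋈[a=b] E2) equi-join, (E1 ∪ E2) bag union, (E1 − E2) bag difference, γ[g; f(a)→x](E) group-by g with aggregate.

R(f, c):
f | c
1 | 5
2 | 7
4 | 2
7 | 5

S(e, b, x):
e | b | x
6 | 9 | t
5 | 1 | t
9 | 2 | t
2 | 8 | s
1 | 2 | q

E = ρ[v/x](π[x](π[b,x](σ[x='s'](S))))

Per-node cardinality:
  S → 5
  σ[x='s'](S) → 1
  π[b,x](σ[x='s'](S)) → 1
  π[x](π[b,x](σ[x='s'](S))) → 1
  ρ[v/x](π[x](π[b,x](σ[x='s'](S)))) → 1

|E| = 1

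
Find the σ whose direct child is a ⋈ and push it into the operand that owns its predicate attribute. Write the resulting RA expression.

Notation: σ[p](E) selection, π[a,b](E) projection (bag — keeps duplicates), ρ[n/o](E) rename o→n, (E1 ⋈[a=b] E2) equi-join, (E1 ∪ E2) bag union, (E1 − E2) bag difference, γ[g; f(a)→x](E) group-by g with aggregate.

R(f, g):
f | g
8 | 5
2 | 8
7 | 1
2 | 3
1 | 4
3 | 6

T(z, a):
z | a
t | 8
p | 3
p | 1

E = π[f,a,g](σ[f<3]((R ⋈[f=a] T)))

σ filters on f, owned by the left side.
E' = π[f,a,g]((σ[f<3](R) ⋈[f=a] T))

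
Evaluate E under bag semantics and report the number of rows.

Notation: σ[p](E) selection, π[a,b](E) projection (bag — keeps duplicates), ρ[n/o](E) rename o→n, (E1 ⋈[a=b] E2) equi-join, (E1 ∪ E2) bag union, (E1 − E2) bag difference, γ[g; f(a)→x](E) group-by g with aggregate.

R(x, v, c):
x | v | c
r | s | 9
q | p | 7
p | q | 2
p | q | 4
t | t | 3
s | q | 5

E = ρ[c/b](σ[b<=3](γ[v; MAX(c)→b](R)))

Stepwise |·|:
  R → 6
  γ[v; MAX(c)→b](R) → 4
  σ[b<=3](γ[v; MAX(c)→b](R)) → 1
  ρ[c/b](σ[b<=3](γ[v; MAX(c)→b](R))) → 1

|E| = 1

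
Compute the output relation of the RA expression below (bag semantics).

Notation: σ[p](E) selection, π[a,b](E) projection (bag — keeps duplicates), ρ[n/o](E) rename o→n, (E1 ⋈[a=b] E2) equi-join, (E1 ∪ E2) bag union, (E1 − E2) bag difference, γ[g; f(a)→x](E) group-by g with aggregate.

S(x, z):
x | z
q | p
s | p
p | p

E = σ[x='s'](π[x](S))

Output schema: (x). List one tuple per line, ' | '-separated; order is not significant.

Per-node cardinality:
  S → 3
  π[x](S) → 3
  σ[x='s'](π[x](S)) → 1

== RESULT ==
x
s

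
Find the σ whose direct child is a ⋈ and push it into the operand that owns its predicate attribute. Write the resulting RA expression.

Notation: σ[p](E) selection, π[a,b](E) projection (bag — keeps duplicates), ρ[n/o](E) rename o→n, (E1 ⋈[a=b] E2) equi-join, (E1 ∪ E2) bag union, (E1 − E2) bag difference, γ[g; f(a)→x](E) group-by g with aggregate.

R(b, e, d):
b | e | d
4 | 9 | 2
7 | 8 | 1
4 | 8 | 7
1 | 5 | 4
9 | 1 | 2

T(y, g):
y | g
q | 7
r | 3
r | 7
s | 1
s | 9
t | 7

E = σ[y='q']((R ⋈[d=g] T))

σ filters on y, owned by the right side.
E' = (R ⋈[d=g] σ[y='q'](T))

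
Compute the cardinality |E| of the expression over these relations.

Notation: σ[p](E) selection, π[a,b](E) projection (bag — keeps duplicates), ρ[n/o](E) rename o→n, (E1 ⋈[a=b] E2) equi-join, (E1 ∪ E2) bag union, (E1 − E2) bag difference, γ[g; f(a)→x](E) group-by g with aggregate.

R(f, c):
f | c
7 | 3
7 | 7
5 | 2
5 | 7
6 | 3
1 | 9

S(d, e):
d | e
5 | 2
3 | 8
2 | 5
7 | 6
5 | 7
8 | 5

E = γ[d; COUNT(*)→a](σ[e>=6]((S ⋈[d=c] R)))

Per-node cardinality:
  S → 6
  R → 6
  (S ⋈[d=c] R) → 5
  σ[e>=6]((S ⋈[d=c] R)) → 4
  γ[d; COUNT(*)→a](σ[e>=6]((S ⋈[d=c] R))) → 2

|E| = 2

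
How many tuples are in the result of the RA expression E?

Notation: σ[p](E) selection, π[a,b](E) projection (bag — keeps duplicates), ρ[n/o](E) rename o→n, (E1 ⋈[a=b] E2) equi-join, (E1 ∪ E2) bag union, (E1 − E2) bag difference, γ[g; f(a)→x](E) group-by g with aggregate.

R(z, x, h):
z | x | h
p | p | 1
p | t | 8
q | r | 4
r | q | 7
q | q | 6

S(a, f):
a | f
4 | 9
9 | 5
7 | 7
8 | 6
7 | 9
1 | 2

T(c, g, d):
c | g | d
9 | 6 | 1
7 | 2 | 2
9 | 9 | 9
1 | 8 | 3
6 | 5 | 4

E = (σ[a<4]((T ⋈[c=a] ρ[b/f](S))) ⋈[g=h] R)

Stepwise |·|:
  T → 5
  S → 6
  ρ[b/f](S) → 6
  (T ⋈[c=a] ρ[b/f](S)) → 5
  σ[a<4]((T ⋈[c=a] ρ[b/f](S))) → 1
  R → 5
  (σ[a<4]((T ⋈[c=a] ρ[b/f](S))) ⋈[g=h] R) → 1

|E| = 1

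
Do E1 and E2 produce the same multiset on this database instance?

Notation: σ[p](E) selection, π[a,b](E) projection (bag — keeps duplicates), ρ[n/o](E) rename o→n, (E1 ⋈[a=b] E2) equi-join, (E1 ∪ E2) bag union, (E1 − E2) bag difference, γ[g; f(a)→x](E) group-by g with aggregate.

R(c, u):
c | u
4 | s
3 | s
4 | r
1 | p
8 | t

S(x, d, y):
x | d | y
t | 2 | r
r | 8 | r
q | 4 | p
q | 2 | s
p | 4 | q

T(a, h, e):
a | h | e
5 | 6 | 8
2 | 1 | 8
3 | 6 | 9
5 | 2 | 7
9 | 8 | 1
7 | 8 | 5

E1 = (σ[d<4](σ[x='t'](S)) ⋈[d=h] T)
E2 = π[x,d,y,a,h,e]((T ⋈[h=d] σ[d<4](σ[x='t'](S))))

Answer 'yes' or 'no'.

E1 row counts bottom-up:
  S → 5
  σ[x='t'](S) → 1
  σ[d<4](σ[x='t'](S)) → 1
  T → 6
  (σ[d<4](σ[x='t'](S)) ⋈[d=h] T) → 1
E2 row counts bottom-up:
  T → 6
  S → 5
  σ[x='t'](S) → 1
  σ[d<4](σ[x='t'](S)) → 1
  (T ⋈[h=d] σ[d<4](σ[x='t'](S))) → 1
  π[x,d,y,a,h,e]((T ⋈[h=d] σ[d<4](σ[x='t'](S)))) → 1

E1 and E2 produce the same multiset:
x | d | y | a | h | e
t | 2 | r | 5 | 2 | 7

yes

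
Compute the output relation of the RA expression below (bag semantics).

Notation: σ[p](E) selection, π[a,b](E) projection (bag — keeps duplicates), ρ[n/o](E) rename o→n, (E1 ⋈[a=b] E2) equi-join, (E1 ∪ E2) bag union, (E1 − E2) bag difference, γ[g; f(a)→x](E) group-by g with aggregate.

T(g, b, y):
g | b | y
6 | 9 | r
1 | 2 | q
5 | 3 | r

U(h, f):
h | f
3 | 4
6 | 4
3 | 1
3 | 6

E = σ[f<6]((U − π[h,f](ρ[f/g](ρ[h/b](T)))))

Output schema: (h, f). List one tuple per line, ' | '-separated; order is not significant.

Row counts bottom-up:
  U → 4
  T → 3
  ρ[h/b](T) → 3
  ρ[f/g](ρ[h/b](T)) → 3
  π[h,f](ρ[f/g](ρ[h/b](T))) → 3
  (U − π[h,f](ρ[f/g](ρ[h/b](T)))) → 4
  σ[f<6]((U − π[h,f](ρ[f/g](ρ[h/b](T))))) → 3

== RESULT ==
h | f
3 | 1
3 | 4
6 | 4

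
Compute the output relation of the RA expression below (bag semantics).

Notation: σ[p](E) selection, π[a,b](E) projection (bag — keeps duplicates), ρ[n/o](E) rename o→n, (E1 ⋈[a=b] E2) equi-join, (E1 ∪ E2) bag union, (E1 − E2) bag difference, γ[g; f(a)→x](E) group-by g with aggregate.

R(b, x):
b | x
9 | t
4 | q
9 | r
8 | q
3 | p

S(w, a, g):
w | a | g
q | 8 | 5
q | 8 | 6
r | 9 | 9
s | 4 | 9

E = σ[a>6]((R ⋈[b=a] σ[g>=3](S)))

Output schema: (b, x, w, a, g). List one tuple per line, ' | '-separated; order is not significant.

Subexpression sizes:
  R → 5
  S → 4
  σ[g>=3](S) → 4
  (R ⋈[b=a] σ[g>=3](S)) → 5
  σ[a>6]((R ⋈[b=a] σ[g>=3](S))) → 4

== RESULT ==
b | x | w | a | g
8 | q | q | 8 | 5
8 | q | q | 8 | 6
9 | r | r | 9 | 9
9 | t | r | 9 | 9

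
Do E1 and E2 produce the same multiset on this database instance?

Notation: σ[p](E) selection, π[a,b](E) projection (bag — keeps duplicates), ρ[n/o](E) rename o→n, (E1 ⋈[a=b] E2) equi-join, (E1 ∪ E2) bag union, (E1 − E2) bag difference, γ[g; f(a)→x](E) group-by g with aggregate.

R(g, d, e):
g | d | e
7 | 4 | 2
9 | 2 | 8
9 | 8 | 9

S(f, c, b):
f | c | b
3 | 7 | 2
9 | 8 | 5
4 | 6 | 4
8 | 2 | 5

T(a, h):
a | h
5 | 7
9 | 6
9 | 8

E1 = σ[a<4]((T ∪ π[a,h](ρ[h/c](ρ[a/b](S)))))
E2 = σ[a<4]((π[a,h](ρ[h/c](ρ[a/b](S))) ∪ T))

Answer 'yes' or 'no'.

E1 row counts bottom-up:
  T → 3
  S → 4
  ρ[a/b](S) → 4
  ρ[h/c](ρ[a/b](S)) → 4
  π[a,h](ρ[h/c](ρ[a/b](S))) → 4
  (T ∪ π[a,h](ρ[h/c](ρ[a/b](S)))) → 7
  σ[a<4]((T ∪ π[a,h](ρ[h/c](ρ[a/b](S))))) → 1
E2 row counts bottom-up:
  S → 4
  ρ[a/b](S) → 4
  ρ[h/c](ρ[a/b](S)) → 4
  π[a,h](ρ[h/c](ρ[a/b](S))) → 4
  T → 3
  (π[a,h](ρ[h/c](ρ[a/b](S))) ∪ T) → 7
  σ[a<4]((π[a,h](ρ[h/c](ρ[a/b](S))) ∪ T)) → 1

E1 and E2 produce the same multiset:
a | h
2 | 7

yes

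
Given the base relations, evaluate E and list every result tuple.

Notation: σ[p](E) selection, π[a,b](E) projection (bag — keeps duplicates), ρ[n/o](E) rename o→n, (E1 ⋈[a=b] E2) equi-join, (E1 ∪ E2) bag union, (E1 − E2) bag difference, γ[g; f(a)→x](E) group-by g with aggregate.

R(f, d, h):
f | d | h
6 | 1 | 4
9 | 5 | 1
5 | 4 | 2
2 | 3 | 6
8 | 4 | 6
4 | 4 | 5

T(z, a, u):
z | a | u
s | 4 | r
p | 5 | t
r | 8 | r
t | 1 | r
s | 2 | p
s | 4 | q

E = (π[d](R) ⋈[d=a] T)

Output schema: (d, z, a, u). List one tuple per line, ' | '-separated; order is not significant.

Row counts bottom-up:
  R → 6
  π[d](R) → 6
  T → 6
  (π[d](R) ⋈[d=a] T) → 8

== RESULT ==
d | z | a | u
1 | t | 1 | r
4 | s | 4 | q
4 | s | 4 | q
4 | s | 4 | q
4 | s | 4 | r
4 | s | 4 | r
4 | s | 4 | r
5 | p | 5 | t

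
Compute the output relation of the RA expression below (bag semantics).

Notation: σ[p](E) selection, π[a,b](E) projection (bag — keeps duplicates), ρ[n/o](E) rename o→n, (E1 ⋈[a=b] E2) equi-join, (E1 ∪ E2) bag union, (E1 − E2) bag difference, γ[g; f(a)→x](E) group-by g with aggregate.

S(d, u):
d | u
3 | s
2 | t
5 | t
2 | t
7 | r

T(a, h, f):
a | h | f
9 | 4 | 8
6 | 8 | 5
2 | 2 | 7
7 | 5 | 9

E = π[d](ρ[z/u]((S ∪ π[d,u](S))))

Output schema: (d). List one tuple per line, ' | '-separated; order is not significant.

Subexpression sizes:
  S → 5
  S → 5
  π[d,u](S) → 5
  (S ∪ π[d,u](S)) → 10
  ρ[z/u]((S ∪ π[d,u](S))) → 10
  π[d](ρ[z/u]((S ∪ π[d,u](S)))) → 10

== RESULT ==
d
2
2
2
2
3
3
5
5
7
7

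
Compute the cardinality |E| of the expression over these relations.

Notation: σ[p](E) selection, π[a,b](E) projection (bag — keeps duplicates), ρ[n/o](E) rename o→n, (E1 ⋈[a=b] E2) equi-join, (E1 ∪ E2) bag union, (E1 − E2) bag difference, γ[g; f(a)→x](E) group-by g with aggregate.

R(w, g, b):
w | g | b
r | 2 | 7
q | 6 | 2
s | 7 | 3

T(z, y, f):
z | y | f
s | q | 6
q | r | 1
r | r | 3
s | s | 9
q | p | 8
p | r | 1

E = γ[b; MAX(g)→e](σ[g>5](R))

Row counts bottom-up:
  R → 3
  σ[g>5](R) → 2
  γ[b; MAX(g)→e](σ[g>5](R)) → 2

|E| = 2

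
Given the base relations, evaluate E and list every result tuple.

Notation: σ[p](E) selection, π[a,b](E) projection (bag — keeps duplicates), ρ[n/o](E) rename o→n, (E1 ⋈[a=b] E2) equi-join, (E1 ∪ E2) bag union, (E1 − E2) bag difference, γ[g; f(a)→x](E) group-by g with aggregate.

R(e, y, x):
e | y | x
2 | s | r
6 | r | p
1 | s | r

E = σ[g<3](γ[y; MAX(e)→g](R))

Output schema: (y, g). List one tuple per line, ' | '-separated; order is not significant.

Subexpression sizes:
  R → 3
  γ[y; MAX(e)→g](R) → 2
  σ[g<3](γ[y; MAX(e)→g](R)) → 1

== RESULT ==
y | g
s | 2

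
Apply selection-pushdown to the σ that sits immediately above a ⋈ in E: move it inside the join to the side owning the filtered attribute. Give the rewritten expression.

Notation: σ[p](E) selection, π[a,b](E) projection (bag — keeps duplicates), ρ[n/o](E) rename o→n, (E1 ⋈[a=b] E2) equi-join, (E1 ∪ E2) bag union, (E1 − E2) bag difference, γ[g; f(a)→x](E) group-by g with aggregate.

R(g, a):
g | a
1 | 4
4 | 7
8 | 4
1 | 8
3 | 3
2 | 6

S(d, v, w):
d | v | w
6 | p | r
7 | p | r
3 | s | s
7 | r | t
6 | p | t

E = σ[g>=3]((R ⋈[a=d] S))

σ filters on g, owned by the left side.
E' = (σ[g>=3](R) ⋈[a=d] S)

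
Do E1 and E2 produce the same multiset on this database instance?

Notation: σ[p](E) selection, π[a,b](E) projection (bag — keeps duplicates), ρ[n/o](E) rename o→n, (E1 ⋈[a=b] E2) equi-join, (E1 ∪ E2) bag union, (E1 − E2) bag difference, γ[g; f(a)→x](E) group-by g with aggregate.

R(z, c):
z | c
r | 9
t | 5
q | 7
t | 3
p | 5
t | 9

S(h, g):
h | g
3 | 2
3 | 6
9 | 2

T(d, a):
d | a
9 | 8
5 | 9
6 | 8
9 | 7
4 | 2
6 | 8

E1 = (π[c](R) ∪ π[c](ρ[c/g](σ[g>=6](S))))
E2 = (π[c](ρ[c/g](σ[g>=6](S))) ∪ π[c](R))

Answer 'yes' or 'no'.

E1 stepwise |·|:
  R → 6
  π[c](R) → 6
  S → 3
  σ[g>=6](S) → 1
  ρ[c/g](σ[g>=6](S)) → 1
  π[c](ρ[c/g](σ[g>=6](S))) → 1
  (π[c](R) ∪ π[c](ρ[c/g](σ[g>=6](S)))) → 7
E2 stepwise |·|:
  S → 3
  σ[g>=6](S) → 1
  ρ[c/g](σ[g>=6](S)) → 1
  π[c](ρ[c/g](σ[g>=6](S))) → 1
  R → 6
  π[c](R) → 6
  (π[c](ρ[c/g](σ[g>=6](S))) ∪ π[c](R)) → 7

E1 and E2 produce the same multiset:
c
3
5
5
6
7
9
9

yes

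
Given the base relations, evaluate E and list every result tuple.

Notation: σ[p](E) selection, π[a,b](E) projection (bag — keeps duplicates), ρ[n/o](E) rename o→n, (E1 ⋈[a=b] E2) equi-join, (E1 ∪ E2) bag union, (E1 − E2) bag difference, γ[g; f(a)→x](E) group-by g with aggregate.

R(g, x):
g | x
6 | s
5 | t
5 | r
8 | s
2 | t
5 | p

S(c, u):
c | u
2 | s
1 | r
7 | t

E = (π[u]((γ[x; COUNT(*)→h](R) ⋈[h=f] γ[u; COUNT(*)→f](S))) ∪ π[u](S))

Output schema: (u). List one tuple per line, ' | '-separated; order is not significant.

Per-node cardinality:
  R → 6
  γ[x; COUNT(*)→h](R) → 4
  S → 3
  γ[u; COUNT(*)→f](S) → 3
  (γ[x; COUNT(*)→h](R) ⋈[h=f] γ[u; COUNT(*)→f](S)) → 6
  π[u]((γ[x; COUNT(*)→h](R) ⋈[h=f] γ[u; COUNT(*)→f](S))) → 6
  S → 3
  π[u](S) → 3
  (π[u]((γ[x; COUNT(*)→h](R) ⋈[h=f] γ[u; COUNT(*)→f](S))) ∪ π[u](S)) → 9

== RESULT ==
u
r
r
r
s
s
s
t
t
t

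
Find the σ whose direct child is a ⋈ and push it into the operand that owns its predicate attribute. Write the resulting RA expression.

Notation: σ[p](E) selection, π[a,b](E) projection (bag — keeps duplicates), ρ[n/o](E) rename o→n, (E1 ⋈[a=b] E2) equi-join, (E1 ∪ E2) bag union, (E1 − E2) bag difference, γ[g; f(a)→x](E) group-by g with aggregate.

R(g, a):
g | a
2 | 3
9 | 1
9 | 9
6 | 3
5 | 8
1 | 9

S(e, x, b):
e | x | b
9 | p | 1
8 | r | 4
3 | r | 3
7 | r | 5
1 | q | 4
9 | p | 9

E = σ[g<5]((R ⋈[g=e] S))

σ filters on g, owned by the left side.
E' = (σ[g<5](R) ⋈[g=e] S)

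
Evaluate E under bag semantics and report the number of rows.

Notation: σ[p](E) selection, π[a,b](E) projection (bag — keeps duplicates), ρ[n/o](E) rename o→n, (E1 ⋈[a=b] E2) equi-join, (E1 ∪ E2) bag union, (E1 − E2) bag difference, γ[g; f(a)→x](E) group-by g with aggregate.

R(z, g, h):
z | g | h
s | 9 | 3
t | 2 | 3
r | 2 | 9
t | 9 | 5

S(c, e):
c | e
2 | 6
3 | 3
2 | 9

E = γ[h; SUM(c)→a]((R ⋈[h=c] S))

Stepwise |·|:
  R → 4
  S → 3
  (R ⋈[h=c] S) → 2
  γ[h; SUM(c)→a]((R ⋈[h=c] S)) → 1

|E| = 1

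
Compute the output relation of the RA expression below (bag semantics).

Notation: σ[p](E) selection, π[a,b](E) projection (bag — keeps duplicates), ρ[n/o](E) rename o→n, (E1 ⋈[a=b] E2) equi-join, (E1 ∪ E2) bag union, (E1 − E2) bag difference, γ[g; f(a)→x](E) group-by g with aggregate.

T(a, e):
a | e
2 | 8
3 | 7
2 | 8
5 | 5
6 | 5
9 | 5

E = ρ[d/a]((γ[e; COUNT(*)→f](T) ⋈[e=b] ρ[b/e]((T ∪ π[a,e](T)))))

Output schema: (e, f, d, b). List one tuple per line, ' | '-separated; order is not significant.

Row counts bottom-up:
  T → 6
  γ[e; COUNT(*)→f](T) → 3
  T → 6
  T → 6
  π[a,e](T) → 6
  (T ∪ π[a,e](T)) → 12
  ρ[b/e]((T ∪ π[a,e](T))) → 12
  (γ[e; COUNT(*)→f](T) ⋈[e=b] ρ[b/e]((T ∪ π[a,e](T)))) → 12
  ρ[d/a]((γ[e; COUNT(*)→f](T) ⋈[e=b] ρ[b/e]((T ∪ π[a,e](T))))) → 12

== RESULT ==
e | f | d | b
5 | 3 | 5 | 5
5 | 3 | 5 | 5
5 | 3 | 6 | 5
5 | 3 | 6 | 5
5 | 3 | 9 | 5
5 | 3 | 9 | 5
7 | 1 | 3 | 7
7 | 1 | 3 | 7
8 | 2 | 2 | 8
8 | 2 | 2 | 8
8 | 2 | 2 | 8
8 | 2 | 2 | 8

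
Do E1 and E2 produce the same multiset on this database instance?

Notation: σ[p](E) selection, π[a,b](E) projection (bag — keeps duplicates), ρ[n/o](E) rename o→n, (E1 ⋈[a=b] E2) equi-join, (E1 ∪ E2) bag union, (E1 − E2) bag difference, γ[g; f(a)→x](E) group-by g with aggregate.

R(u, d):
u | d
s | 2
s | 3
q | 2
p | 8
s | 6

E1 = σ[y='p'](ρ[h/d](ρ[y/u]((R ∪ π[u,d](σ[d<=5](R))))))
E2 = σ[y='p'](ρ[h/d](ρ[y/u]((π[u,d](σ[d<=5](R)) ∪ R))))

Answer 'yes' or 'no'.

E1 row counts bottom-up:
  R → 5
  R → 5
  σ[d<=5](R) → 3
  π[u,d](σ[d<=5](R)) → 3
  (R ∪ π[u,d](σ[d<=5](R))) → 8
  ρ[y/u]((R ∪ π[u,d](σ[d<=5](R)))) → 8
  ρ[h/d](ρ[y/u]((R ∪ π[u,d](σ[d<=5](R))))) → 8
  σ[y='p'](ρ[h/d](ρ[y/u]((R ∪ π[u,d](σ[d<=5](R)))))) → 1
E2 row counts bottom-up:
  R → 5
  σ[d<=5](R) → 3
  π[u,d](σ[d<=5](R)) → 3
  R → 5
  (π[u,d](σ[d<=5](R)) ∪ R) → 8
  ρ[y/u]((π[u,d](σ[d<=5](R)) ∪ R)) → 8
  ρ[h/d](ρ[y/u]((π[u,d](σ[d<=5](R)) ∪ R))) → 8
  σ[y='p'](ρ[h/d](ρ[y/u]((π[u,d](σ[d<=5](R)) ∪ R)))) → 1

E1 and E2 produce the same multiset:
y | h
p | 8

yes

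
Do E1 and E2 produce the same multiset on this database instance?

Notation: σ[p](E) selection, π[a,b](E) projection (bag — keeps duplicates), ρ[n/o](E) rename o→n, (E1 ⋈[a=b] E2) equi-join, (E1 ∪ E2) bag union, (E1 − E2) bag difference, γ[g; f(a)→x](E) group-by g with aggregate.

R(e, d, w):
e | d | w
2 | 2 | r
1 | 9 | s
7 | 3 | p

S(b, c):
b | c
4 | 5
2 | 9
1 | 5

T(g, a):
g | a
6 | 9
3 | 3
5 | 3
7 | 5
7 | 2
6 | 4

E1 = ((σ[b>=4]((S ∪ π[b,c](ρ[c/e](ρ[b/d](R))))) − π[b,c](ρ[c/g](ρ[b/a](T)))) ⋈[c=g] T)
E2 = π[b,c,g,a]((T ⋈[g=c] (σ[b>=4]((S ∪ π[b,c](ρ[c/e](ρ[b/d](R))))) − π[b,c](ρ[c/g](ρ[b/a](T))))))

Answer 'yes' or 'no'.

E1 row counts bottom-up:
  S → 3
  R → 3
  ρ[b/d](R) → 3
  ρ[c/e](ρ[b/d](R)) → 3
  π[b,c](ρ[c/e](ρ[b/d](R))) → 3
  (S ∪ π[b,c](ρ[c/e](ρ[b/d](R)))) → 6
  σ[b>=4]((S ∪ π[b,c](ρ[c/e](ρ[b/d](R))))) → 2
  T → 6
  ρ[b/a](T) → 6
  ρ[c/g](ρ[b/a](T)) → 6
  π[b,c](ρ[c/g](ρ[b/a](T))) → 6
  (σ[b>=4]((S ∪ π[b,c](ρ[c/e](ρ[b/d](R))))) − π[b,c](ρ[c/g](ρ[b/a](T)))) → 2
  T → 6
  ((σ[b>=4]((S ∪ π[b,c](ρ[c/e](ρ[b/d](R))))) − π[b,c](ρ[c/g](ρ[b/a](T)))) ⋈[c=g] T) → 1
E2 row counts bottom-up:
  T → 6
  S → 3
  R → 3
  ρ[b/d](R) → 3
  ρ[c/e](ρ[b/d](R)) → 3
  π[b,c](ρ[c/e](ρ[b/d](R))) → 3
  (S ∪ π[b,c](ρ[c/e](ρ[b/d](R)))) → 6
  σ[b>=4]((S ∪ π[b,c](ρ[c/e](ρ[b/d](R))))) → 2
  T → 6
  ρ[b/a](T) → 6
  ρ[c/g](ρ[b/a](T)) → 6
  π[b,c](ρ[c/g](ρ[b/a](T))) → 6
  (σ[b>=4]((S ∪ π[b,c](ρ[c/e](ρ[b/d](R))))) − π[b,c](ρ[c/g](ρ[b/a](T)))) → 2
  (T ⋈[g=c] (σ[b>=4]((S ∪ π[b,c](ρ[c/e](ρ[b/d](R))))) − π[b,c](ρ[c/g](ρ[b/a](T))))) → 1
  π[b,c,g,a]((T ⋈[g=c] (σ[b>=4]((S ∪ π[b,c](ρ[c/e](ρ[b/d](R))))) − π[b,c](ρ[c/g](ρ[b/a](T)))))) → 1

E1 and E2 produce the same multiset:
b | c | g | a
4 | 5 | 5 | 3

yes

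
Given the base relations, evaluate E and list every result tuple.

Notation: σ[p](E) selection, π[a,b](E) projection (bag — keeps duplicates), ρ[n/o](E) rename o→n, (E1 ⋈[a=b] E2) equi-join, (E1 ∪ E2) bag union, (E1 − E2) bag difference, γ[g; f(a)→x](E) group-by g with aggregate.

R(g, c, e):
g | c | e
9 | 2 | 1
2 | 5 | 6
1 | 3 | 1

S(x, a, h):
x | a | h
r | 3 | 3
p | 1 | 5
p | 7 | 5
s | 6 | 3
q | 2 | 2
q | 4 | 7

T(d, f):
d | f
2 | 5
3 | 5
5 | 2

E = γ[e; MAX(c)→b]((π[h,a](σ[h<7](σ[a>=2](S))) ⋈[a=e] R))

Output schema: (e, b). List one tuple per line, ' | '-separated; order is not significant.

Subexpression sizes:
  S → 6
  σ[a>=2](S) → 5
  σ[h<7](σ[a>=2](S)) → 4
  π[h,a](σ[h<7](σ[a>=2](S))) → 4
  R → 3
  (π[h,a](σ[h<7](σ[a>=2](S))) ⋈[a=e] R) → 1
  γ[e; MAX(c)→b]((π[h,a](σ[h<7](σ[a>=2](S))) ⋈[a=e] R)) → 1

== RESULT ==
e | b
6 | 5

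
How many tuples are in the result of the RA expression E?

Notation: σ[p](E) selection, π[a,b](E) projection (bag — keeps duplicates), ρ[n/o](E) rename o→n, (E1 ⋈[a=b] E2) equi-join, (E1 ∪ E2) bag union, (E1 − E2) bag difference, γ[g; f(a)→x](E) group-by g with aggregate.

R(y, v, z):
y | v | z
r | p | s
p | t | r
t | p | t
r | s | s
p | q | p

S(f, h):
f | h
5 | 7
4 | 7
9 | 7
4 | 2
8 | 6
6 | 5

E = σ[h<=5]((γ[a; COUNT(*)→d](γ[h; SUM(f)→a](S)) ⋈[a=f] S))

Stepwise |·|:
  S → 6
  γ[h; SUM(f)→a](S) → 4
  γ[a; COUNT(*)→d](γ[h; SUM(f)→a](S)) → 4
  S → 6
  (γ[a; COUNT(*)→d](γ[h; SUM(f)→a](S)) ⋈[a=f] S) → 4
  σ[h<=5]((γ[a; COUNT(*)→d](γ[h; SUM(f)→a](S)) ⋈[a=f] S)) → 2

|E| = 2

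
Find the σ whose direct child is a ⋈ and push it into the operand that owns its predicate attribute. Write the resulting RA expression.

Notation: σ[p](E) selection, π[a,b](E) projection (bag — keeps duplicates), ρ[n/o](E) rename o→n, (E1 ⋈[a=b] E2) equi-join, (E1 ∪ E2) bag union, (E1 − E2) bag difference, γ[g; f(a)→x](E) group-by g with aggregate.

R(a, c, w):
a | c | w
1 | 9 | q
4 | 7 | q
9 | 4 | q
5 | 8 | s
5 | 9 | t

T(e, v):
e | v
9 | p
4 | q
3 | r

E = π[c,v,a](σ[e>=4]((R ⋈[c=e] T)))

σ filters on e, owned by the right side.
E' = π[c,v,a]((R ⋈[c=e] σ[e>=4](T)))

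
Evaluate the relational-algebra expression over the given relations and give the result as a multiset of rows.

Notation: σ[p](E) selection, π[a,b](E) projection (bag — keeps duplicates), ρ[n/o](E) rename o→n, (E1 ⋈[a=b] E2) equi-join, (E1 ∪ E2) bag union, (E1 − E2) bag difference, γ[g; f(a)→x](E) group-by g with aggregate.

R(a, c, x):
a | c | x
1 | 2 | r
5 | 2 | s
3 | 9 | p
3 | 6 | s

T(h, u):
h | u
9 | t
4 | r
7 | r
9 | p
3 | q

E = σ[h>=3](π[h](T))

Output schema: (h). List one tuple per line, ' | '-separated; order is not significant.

Subexpression sizes:
  T → 5
  π[h](T) → 5
  σ[h>=3](π[h](T)) → 5

== RESULT ==
h
3
4
7
9
9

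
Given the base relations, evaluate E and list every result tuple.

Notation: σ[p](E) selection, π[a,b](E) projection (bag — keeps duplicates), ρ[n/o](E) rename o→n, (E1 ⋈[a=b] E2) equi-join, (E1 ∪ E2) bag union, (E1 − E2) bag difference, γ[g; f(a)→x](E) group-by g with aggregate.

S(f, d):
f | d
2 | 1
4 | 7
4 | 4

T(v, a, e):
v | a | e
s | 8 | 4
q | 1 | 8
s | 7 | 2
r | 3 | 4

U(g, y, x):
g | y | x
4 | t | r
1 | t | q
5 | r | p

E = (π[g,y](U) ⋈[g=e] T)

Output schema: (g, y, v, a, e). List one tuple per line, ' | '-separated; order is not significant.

Per-node cardinality:
  U → 3
  π[g,y](U) → 3
  T → 4
  (π[g,y](U) ⋈[g=e] T) → 2

== RESULT ==
g | y | v | a | e
4 | t | r | 3 | 4
4 | t | s | 8 | 4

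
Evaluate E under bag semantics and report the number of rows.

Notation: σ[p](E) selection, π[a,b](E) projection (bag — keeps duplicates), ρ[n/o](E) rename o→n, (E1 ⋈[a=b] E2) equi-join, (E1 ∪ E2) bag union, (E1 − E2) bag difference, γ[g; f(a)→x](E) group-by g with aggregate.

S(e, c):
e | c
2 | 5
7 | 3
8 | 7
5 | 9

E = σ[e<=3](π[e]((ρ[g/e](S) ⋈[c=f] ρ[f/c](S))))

Stepwise |·|:
  S → 4
  ρ[g/e](S) → 4
  S → 4
  ρ[f/c](S) → 4
  (ρ[g/e](S) ⋈[c=f] ρ[f/c](S)) → 4
  π[e]((ρ[g/e](S) ⋈[c=f] ρ[f/c](S))) → 4
  σ[e<=3](π[e]((ρ[g/e](S) ⋈[c=f] ρ[f/c](S)))) → 1

|E| = 1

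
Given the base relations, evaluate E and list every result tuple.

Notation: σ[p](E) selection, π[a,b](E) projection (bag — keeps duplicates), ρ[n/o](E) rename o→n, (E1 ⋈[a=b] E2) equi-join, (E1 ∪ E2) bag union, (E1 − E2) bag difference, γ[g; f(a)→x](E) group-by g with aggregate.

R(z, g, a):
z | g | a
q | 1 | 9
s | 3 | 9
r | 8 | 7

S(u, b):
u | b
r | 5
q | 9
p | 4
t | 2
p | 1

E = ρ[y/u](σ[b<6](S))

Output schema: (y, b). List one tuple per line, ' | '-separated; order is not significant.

Subexpression sizes:
  S → 5
  σ[b<6](S) → 4
  ρ[y/u](σ[b<6](S)) → 4

== RESULT ==
y | b
p | 1
p | 4
r | 5
t | 2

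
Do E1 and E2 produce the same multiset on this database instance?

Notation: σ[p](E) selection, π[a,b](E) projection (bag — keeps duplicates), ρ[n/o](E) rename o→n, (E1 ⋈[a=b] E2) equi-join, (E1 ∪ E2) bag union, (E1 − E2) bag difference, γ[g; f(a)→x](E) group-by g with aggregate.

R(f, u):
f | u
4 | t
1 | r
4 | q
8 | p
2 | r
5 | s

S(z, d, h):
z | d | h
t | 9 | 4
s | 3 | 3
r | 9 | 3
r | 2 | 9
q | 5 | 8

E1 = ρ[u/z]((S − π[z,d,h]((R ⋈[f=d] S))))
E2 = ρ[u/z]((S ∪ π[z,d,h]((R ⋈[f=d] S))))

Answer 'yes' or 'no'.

E1 per-node cardinality:
  S → 5
  R → 6
  S → 5
  (R ⋈[f=d] S) → 2
  π[z,d,h]((R ⋈[f=d] S)) → 2
  (S − π[z,d,h]((R ⋈[f=d] S))) → 3
  ρ[u/z]((S − π[z,d,h]((R ⋈[f=d] S)))) → 3
E2 per-node cardinality:
  S → 5
  R → 6
  S → 5
  (R ⋈[f=d] S) → 2
  π[z,d,h]((R ⋈[f=d] S)) → 2
  (S ∪ π[z,d,h]((R ⋈[f=d] S))) → 7
  ρ[u/z]((S ∪ π[z,d,h]((R ⋈[f=d] S)))) → 7

E1 result:
u | d | h
r | 9 | 3
s | 3 | 3
t | 9 | 4
E2 result:
u | d | h
q | 5 | 8
q | 5 | 8
r | 2 | 9
r | 2 | 9
r | 9 | 3
s | 3 | 3
t | 9 | 4
Witness: ('q', 5, 8) appears 0× in E1 but 2× in E2.

no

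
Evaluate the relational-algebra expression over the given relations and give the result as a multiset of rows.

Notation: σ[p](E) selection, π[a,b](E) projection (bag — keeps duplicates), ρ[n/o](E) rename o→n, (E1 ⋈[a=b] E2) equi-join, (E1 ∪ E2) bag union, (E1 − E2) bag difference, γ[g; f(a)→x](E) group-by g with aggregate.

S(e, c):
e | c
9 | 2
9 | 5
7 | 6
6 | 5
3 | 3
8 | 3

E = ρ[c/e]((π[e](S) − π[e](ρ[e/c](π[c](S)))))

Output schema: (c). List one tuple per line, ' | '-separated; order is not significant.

Stepwise |·|:
  S → 6
  π[e](S) → 6
  S → 6
  π[c](S) → 6
  ρ[e/c](π[c](S)) → 6
  π[e](ρ[e/c](π[c](S))) → 6
  (π[e](S) − π[e](ρ[e/c](π[c](S)))) → 4
  ρ[c/e]((π[e](S) − π[e](ρ[e/c](π[c](S))))) → 4

== RESULT ==
c
7
8
9
9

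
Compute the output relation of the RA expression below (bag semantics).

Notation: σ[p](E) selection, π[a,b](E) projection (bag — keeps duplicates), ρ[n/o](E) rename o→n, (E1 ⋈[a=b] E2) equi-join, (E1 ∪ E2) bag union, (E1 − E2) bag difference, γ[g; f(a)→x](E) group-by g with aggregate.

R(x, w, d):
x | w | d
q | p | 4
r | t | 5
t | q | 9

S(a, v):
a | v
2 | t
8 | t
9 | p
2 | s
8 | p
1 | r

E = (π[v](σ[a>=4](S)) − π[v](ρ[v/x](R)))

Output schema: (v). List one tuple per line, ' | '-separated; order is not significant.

Stepwise |·|:
  S → 6
  σ[a>=4](S) → 3
  π[v](σ[a>=4](S)) → 3
  R → 3
  ρ[v/x](R) → 3
  π[v](ρ[v/x](R)) → 3
  (π[v](σ[a>=4](S)) − π[v](ρ[v/x](R))) → 2

== RESULT ==
v
p
p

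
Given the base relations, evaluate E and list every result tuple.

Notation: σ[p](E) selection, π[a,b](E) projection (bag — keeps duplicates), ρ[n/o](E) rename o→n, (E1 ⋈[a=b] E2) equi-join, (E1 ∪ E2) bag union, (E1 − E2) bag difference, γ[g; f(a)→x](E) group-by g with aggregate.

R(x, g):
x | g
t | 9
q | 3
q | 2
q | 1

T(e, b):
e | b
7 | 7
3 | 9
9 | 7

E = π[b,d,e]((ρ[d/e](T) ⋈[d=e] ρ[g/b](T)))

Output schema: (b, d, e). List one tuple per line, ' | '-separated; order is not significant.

Row counts bottom-up:
  T → 3
  ρ[d/e](T) → 3
  T → 3
  ρ[g/b](T) → 3
  (ρ[d/e](T) ⋈[d=e] ρ[g/b](T)) → 3
  π[b,d,e]((ρ[d/e](T) ⋈[d=e] ρ[g/b](T))) → 3

== RESULT ==
b | d | e
7 | 7 | 7
7 | 9 | 9
9 | 3 | 3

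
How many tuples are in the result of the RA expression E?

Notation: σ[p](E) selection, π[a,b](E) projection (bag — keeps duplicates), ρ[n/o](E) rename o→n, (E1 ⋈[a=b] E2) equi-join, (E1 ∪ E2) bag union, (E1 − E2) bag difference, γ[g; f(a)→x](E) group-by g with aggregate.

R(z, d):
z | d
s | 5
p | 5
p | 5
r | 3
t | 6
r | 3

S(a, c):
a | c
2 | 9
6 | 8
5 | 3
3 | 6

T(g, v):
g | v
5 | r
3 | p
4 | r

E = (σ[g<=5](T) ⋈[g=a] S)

Stepwise |·|:
  T → 3
  σ[g<=5](T) → 3
  S → 4
  (σ[g<=5](T) ⋈[g=a] S) → 2

|E| = 2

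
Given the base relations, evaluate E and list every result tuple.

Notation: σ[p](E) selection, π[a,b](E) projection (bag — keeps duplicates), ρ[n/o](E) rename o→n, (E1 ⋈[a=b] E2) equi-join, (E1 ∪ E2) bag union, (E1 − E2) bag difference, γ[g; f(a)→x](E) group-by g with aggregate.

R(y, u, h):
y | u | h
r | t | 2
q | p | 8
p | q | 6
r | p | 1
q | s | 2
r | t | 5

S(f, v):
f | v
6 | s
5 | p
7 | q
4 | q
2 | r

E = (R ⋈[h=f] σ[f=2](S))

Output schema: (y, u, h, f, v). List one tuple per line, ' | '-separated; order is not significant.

Stepwise |·|:
  R → 6
  S → 5
  σ[f=2](S) → 1
  (R ⋈[h=f] σ[f=2](S)) → 2

== RESULT ==
y | u | h | f | v
q | s | 2 | 2 | r
r | t | 2 | 2 | r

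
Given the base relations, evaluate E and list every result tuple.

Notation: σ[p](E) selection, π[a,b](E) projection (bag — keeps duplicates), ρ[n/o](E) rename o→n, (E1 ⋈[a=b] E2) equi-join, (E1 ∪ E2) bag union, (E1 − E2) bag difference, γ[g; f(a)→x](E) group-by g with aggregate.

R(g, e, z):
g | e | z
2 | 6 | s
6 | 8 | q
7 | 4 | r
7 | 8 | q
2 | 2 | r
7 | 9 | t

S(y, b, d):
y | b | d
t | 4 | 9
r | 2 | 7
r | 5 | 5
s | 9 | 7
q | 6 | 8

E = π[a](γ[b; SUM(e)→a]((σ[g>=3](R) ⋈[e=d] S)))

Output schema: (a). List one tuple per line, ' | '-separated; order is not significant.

Per-node cardinality:
  R → 6
  σ[g>=3](R) → 4
  S → 5
  (σ[g>=3](R) ⋈[e=d] S) → 3
  γ[b; SUM(e)→a]((σ[g>=3](R) ⋈[e=d] S)) → 2
  π[a](γ[b; SUM(e)→a]((σ[g>=3](R) ⋈[e=d] S))) → 2

== RESULT ==
a
9
16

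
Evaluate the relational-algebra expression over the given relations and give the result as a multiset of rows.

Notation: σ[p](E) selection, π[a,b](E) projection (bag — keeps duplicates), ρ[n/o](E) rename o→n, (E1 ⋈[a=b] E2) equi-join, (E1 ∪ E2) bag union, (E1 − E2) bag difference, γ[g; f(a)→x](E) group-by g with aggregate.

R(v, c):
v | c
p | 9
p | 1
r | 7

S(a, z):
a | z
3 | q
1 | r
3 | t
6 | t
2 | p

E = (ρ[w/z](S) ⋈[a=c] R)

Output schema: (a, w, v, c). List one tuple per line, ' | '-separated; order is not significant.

Per-node cardinality:
  S → 5
  ρ[w/z](S) → 5
  R → 3
  (ρ[w/z](S) ⋈[a=c] R) → 1

== RESULT ==
a | w | v | c
1 | r | p | 1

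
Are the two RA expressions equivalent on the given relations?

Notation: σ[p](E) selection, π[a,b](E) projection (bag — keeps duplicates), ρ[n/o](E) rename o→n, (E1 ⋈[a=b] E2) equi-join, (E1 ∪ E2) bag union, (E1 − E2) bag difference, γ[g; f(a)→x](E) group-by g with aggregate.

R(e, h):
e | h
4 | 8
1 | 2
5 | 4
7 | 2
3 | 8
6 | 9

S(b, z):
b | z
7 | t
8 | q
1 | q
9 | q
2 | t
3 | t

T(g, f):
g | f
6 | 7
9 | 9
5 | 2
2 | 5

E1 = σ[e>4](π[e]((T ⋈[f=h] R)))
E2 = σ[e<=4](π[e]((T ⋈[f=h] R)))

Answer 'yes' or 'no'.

E1 subexpression sizes:
  T → 4
  R → 6
  (T ⋈[f=h] R) → 3
  π[e]((T ⋈[f=h] R)) → 3
  σ[e>4](π[e]((T ⋈[f=h] R))) → 2
E2 subexpression sizes:
  T → 4
  R → 6
  (T ⋈[f=h] R) → 3
  π[e]((T ⋈[f=h] R)) → 3
  σ[e<=4](π[e]((T ⋈[f=h] R))) → 1

E1 result:
e
6
7
E2 result:
e
1
Witness: (6,) appears 1× in E1 but 0× in E2.

no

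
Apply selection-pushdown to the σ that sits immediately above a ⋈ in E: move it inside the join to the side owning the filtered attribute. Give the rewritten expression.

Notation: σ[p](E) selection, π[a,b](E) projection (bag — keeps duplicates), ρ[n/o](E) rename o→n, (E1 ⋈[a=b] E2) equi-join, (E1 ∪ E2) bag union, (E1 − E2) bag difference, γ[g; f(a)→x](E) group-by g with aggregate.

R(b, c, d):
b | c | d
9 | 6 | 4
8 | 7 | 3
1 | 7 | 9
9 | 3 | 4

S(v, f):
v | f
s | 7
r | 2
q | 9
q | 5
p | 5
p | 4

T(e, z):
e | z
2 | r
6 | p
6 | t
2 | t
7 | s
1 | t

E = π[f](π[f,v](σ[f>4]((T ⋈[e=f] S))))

σ filters on f, owned by the right side.
E' = π[f](π[f,v]((T ⋈[e=f] σ[f>4](S))))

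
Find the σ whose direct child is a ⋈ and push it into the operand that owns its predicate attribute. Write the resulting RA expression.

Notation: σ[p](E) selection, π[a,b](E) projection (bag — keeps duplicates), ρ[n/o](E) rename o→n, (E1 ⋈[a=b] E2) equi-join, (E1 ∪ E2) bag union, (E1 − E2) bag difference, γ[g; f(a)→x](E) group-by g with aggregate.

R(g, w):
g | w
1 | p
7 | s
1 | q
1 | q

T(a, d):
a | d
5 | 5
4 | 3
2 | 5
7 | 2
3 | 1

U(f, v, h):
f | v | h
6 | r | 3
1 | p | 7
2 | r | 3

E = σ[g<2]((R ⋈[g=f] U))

σ filters on g, owned by the left side.
E' = (σ[g<2](R) ⋈[g=f] U)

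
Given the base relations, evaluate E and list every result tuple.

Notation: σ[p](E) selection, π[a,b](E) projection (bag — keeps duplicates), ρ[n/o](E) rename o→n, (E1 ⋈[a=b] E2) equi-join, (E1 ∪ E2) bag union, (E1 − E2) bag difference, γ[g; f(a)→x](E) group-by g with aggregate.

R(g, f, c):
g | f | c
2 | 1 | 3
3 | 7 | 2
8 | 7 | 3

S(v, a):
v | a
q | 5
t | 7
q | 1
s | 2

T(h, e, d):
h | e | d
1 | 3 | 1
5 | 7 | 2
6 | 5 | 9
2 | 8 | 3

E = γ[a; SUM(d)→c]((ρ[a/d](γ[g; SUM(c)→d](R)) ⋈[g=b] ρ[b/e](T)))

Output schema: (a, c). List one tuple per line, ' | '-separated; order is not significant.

Row counts bottom-up:
  R → 3
  γ[g; SUM(c)→d](R) → 3
  ρ[a/d](γ[g; SUM(c)→d](R)) → 3
  T → 4
  ρ[b/e](T) → 4
  (ρ[a/d](γ[g; SUM(c)→d](R)) ⋈[g=b] ρ[b/e](T)) → 2
  γ[a; SUM(d)→c]((ρ[a/d](γ[g; SUM(c)→d](R)) ⋈[g=b] ρ[b/e](T))) → 2

== RESULT ==
a | c
2 | 1
3 | 3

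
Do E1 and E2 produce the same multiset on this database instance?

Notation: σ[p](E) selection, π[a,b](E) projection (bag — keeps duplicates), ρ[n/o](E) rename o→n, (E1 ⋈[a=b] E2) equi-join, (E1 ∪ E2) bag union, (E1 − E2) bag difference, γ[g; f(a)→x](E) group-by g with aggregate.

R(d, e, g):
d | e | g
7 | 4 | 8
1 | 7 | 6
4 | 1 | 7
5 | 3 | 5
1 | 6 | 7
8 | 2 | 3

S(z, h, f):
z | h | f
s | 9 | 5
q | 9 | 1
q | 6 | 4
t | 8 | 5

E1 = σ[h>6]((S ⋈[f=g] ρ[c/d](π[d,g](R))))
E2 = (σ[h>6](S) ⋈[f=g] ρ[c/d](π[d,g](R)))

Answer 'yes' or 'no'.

E1 row counts bottom-up:
  S → 4
  R → 6
  π[d,g](R) → 6
  ρ[c/d](π[d,g](R)) → 6
  (S ⋈[f=g] ρ[c/d](π[d,g](R))) → 2
  σ[h>6]((S ⋈[f=g] ρ[c/d](π[d,g](R)))) → 2
E2 row counts bottom-up:
  S → 4
  σ[h>6](S) → 3
  R → 6
  π[d,g](R) → 6
  ρ[c/d](π[d,g](R)) → 6
  (σ[h>6](S) ⋈[f=g] ρ[c/d](π[d,g](R))) → 2

E1 and E2 produce the same multiset:
z | h | f | c | g
s | 9 | 5 | 5 | 5
t | 8 | 5 | 5 | 5

yes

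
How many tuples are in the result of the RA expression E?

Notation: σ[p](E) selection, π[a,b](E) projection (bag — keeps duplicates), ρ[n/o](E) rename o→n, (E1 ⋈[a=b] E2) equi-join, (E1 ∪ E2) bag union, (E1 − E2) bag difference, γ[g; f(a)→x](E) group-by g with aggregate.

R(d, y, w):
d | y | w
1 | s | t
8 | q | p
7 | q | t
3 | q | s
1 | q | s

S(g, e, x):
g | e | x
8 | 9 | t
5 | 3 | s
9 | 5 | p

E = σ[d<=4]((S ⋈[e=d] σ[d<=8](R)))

Row counts bottom-up:
  S → 3
  R → 5
  σ[d<=8](R) → 5
  (S ⋈[e=d] σ[d<=8](R)) → 1
  σ[d<=4]((S ⋈[e=d] σ[d<=8](R))) → 1

|E| = 1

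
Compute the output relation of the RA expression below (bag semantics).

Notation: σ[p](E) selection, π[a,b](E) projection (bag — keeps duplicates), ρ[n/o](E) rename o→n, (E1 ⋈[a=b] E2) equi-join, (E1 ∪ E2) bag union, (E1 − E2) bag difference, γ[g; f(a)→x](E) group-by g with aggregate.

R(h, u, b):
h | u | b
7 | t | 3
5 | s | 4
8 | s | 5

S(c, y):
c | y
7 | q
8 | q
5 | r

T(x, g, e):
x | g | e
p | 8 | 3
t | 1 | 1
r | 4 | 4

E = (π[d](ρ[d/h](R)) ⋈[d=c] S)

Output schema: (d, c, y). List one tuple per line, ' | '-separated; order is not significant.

Per-node cardinality:
  R → 3
  ρ[d/h](R) → 3
  π[d](ρ[d/h](R)) → 3
  S → 3
  (π[d](ρ[d/h](R)) ⋈[d=c] S) → 3

== RESULT ==
d | c | y
5 | 5 | r
7 | 7 | q
8 | 8 | q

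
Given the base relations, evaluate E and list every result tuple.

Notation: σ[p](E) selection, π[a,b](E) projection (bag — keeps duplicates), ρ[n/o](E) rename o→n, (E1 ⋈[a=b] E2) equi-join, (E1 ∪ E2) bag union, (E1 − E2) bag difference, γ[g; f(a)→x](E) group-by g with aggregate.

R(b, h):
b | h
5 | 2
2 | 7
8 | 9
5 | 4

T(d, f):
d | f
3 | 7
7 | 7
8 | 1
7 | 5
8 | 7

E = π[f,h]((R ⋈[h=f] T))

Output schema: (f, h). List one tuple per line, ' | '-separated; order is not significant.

Per-node cardinality:
  R → 4
  T → 5
  (R ⋈[h=f] T) → 3
  π[f,h]((R ⋈[h=f] T)) → 3

== RESULT ==
f | h
7 | 7
7 | 7
7 | 7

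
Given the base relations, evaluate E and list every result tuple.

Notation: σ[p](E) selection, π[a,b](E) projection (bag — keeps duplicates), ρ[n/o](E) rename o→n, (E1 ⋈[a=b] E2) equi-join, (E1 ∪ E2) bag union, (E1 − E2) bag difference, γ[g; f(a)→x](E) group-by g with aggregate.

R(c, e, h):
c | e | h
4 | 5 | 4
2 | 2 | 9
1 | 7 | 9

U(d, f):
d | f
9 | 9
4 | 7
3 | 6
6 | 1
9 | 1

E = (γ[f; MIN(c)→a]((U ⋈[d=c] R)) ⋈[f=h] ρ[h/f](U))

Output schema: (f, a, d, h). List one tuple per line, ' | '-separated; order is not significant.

Per-node cardinality:
  U → 5
  R → 3
  (U ⋈[d=c] R) → 1
  γ[f; MIN(c)→a]((U ⋈[d=c] R)) → 1
  U → 5
  ρ[h/f](U) → 5
  (γ[f; MIN(c)→a]((U ⋈[d=c] R)) ⋈[f=h] ρ[h/f](U)) → 1

== RESULT ==
f | a | d | h
7 | 4 | 4 | 7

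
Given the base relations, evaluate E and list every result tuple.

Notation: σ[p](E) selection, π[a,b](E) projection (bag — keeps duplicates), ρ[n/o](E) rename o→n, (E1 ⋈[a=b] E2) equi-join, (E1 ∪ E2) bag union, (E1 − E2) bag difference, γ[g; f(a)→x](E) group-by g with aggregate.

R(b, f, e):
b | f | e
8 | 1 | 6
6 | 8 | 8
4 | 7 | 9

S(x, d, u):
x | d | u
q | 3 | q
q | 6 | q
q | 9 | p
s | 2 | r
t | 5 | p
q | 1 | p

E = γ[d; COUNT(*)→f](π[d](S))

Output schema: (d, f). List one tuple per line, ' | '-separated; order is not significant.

Row counts bottom-up:
  S → 6
  π[d](S) → 6
  γ[d; COUNT(*)→f](π[d](S)) → 6

== RESULT ==
d | f
1 | 1
2 | 1
3 | 1
5 | 1
6 | 1
9 | 1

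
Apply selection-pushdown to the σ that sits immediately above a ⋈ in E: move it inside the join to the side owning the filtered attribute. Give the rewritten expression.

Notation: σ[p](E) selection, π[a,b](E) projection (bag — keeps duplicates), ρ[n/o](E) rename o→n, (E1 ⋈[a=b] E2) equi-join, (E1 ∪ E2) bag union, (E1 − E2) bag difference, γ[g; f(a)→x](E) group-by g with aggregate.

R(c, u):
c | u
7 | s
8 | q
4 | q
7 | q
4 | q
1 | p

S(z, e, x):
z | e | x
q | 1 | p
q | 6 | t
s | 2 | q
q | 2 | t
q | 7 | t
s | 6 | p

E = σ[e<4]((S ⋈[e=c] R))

σ filters on e, owned by the left side.
E' = (σ[e<4](S) ⋈[e=c] R)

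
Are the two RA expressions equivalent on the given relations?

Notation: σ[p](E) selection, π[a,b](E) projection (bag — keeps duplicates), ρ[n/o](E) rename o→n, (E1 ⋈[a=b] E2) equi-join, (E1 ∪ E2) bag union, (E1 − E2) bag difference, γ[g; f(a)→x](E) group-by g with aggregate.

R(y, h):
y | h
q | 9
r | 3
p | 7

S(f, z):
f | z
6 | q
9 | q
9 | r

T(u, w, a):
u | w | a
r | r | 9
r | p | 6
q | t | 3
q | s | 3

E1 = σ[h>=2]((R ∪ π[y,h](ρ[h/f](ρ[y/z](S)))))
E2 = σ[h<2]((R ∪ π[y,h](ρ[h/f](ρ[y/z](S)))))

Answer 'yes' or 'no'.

E1 row counts bottom-up:
  R → 3
  S → 3
  ρ[y/z](S) → 3
  ρ[h/f](ρ[y/z](S)) → 3
  π[y,h](ρ[h/f](ρ[y/z](S))) → 3
  (R ∪ π[y,h](ρ[h/f](ρ[y/z](S)))) → 6
  σ[h>=2]((R ∪ π[y,h](ρ[h/f](ρ[y/z](S))))) → 6
E2 row counts bottom-up:
  R → 3
  S → 3
  ρ[y/z](S) → 3
  ρ[h/f](ρ[y/z](S)) → 3
  π[y,h](ρ[h/f](ρ[y/z](S))) → 3
  (R ∪ π[y,h](ρ[h/f](ρ[y/z](S)))) → 6
  σ[h<2]((R ∪ π[y,h](ρ[h/f](ρ[y/z](S))))) → 0

E1 result:
y | h
p | 7
q | 6
q | 9
q | 9
r | 3
r | 9
E2 result:
y | h
(0 rows)
Witness: ('q', 6) appears 1× in E1 but 0× in E2.

no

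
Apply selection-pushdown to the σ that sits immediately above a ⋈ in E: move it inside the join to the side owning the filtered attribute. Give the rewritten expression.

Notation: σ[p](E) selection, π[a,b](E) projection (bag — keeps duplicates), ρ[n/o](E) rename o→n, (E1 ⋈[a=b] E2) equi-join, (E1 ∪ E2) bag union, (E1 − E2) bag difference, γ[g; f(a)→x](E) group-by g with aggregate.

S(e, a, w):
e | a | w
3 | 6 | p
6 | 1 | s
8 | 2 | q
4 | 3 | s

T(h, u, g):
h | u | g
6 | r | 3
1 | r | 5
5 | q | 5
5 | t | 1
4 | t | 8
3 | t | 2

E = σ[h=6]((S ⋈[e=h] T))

σ filters on h, owned by the right side.
E' = (S ⋈[e=h] σ[h=6](T))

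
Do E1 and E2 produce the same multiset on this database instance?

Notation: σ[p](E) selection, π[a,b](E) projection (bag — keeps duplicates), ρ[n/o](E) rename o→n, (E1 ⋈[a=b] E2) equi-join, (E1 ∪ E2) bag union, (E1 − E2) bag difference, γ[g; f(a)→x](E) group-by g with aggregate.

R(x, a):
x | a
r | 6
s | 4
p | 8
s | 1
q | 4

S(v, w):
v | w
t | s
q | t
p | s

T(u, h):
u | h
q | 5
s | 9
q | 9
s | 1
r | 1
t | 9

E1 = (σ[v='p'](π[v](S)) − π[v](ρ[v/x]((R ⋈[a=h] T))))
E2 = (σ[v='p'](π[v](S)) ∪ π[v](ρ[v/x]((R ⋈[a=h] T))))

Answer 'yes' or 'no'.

E1 row counts bottom-up:
  S → 3
  π[v](S) → 3
  σ[v='p'](π[v](S)) → 1
  R → 5
  T → 6
  (R ⋈[a=h] T) → 2
  ρ[v/x]((R ⋈[a=h] T)) → 2
  π[v](ρ[v/x]((R ⋈[a=h] T))) → 2
  (σ[v='p'](π[v](S)) − π[v](ρ[v/x]((R ⋈[a=h] T)))) → 1
E2 row counts bottom-up:
  S → 3
  π[v](S) → 3
  σ[v='p'](π[v](S)) → 1
  R → 5
  T → 6
  (R ⋈[a=h] T) → 2
  ρ[v/x]((R ⋈[a=h] T)) → 2
  π[v](ρ[v/x]((R ⋈[a=h] T))) → 2
  (σ[v='p'](π[v](S)) ∪ π[v](ρ[v/x]((R ⋈[a=h] T)))) → 3

E1 result:
v
p
E2 result:
v
p
s
s
Witness: ('s',) appears 0× in E1 but 2× in E2.

no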